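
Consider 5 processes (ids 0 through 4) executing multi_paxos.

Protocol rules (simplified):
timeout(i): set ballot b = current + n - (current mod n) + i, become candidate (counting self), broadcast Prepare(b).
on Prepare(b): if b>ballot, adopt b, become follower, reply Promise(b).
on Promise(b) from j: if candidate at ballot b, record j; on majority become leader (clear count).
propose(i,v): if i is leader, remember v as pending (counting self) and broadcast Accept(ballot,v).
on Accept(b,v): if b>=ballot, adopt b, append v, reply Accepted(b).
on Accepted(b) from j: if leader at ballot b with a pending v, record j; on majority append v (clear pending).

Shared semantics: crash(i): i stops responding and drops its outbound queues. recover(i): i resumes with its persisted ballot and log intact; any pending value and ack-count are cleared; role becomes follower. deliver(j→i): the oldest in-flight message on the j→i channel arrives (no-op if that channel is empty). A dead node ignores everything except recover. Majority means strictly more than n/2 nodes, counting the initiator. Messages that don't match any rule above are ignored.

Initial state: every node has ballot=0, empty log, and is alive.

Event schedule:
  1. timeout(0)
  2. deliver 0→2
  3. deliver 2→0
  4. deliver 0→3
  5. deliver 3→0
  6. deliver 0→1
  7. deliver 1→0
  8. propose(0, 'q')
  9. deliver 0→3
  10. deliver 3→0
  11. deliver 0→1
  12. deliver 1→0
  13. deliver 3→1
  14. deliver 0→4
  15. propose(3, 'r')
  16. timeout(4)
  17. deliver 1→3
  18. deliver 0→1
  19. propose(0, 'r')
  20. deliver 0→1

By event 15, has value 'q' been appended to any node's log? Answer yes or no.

step 1 timeout(0): 0={cand,b=5,log=-}
step 2 deliver 0→2: 2={foll,b=5,log=-}
step 3 deliver 2→0: —
step 4 deliver 0→3: 3={foll,b=5,log=-}
step 5 deliver 3→0: 0={lead,b=5,log=-}
step 6 deliver 0→1: 1={foll,b=5,log=-}
step 7 deliver 1→0: —
step 8 propose(0,'q'): —
step 9 deliver 0→3: 3={foll,b=5,log=q}
step 10 deliver 3→0: —
step 11 deliver 0→1: 1={foll,b=5,log=q}
step 12 deliver 1→0: 0={lead,b=5,log=q}
step 13 deliver 3→1: —
step 14 deliver 0→4: 4={foll,b=5,log=-}
step 15 propose(3,'r'): —

yes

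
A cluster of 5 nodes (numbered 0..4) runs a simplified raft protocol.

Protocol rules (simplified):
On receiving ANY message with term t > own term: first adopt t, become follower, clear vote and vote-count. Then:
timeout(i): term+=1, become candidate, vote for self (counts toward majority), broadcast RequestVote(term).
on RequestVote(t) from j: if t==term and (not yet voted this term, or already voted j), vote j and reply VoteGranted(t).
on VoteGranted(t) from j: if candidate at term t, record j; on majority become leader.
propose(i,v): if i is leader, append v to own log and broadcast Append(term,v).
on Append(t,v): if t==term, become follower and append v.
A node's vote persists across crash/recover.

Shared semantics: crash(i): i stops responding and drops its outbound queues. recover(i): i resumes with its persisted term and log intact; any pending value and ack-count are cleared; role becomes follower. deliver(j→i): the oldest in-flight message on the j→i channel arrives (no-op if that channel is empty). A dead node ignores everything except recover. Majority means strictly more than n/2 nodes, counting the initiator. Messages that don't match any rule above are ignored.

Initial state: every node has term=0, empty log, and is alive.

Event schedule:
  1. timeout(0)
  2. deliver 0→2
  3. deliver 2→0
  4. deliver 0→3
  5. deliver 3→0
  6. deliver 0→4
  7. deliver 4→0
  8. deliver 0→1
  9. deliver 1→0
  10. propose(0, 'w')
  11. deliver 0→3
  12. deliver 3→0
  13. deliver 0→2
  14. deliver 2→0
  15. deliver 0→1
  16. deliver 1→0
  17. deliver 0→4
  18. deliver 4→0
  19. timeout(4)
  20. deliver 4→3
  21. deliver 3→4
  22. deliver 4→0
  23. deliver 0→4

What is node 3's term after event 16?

1

1. timeout(0):  <0:cand t1 ->
2. deliver 0→2:  <2:foll t1 ->
3. deliver 2→0:  nop
4. deliver 0→3:  <3:foll t1 ->
5. deliver 3→0:  <0:lead t1 ->
6. deliver 0→4:  <4:foll t1 ->
7. deliver 4→0:  nop
8. deliver 0→1:  <1:foll t1 ->
9. deliver 1→0:  nop
10. propose(0,'w'):  <0:lead t1 w>
11. deliver 0→3:  <3:foll t1 w>
12. deliver 3→0:  nop
13. deliver 0→2:  <2:foll t1 w>
14. deliver 2→0:  nop
15. deliver 0→1:  <1:foll t1 w>
16. deliver 1→0:  nop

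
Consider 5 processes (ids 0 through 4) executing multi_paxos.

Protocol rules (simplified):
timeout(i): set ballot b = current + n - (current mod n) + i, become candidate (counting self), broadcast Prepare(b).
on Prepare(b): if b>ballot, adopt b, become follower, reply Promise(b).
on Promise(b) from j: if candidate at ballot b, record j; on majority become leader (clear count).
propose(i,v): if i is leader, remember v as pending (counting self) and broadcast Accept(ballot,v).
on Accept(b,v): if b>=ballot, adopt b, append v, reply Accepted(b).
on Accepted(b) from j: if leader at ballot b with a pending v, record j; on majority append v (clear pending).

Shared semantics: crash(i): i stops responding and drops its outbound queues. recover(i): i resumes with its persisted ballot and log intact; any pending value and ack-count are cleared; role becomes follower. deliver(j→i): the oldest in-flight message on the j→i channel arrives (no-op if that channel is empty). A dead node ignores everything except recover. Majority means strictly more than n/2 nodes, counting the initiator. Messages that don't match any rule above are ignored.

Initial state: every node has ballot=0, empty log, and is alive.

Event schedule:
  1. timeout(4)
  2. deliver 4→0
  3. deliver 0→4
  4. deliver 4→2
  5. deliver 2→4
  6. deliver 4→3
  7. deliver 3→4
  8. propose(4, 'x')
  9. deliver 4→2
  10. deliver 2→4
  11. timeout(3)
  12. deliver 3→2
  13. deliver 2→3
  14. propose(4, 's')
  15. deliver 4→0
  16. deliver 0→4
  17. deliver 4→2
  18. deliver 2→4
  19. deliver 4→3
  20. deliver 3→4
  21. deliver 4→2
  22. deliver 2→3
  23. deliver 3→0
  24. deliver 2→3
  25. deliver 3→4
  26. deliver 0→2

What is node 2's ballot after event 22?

[1] timeout(4) → N4(cand b9 [-])
[2] deliver 4→0 → N0(foll b9 [-])
[3] deliver 0→4 → ∅
[4] deliver 4→2 → N2(foll b9 [-])
[5] deliver 2→4 → N4(lead b9 [-])
[6] deliver 4→3 → N3(foll b9 [-])
[7] deliver 3→4 → ∅
[8] propose(4,'x') → ∅
[9] deliver 4→2 → N2(foll b9 [x])
[10] deliver 2→4 → ∅
[11] timeout(3) → N3(cand b13 [-])
[12] deliver 3→2 → N2(foll b13 [x])
[13] deliver 2→3 → ∅
[14] propose(4,'s') → ∅
[15] deliver 4→0 → N0(foll b9 [x])
[16] deliver 0→4 → ∅
[17] deliver 4→2 → ∅
[18] deliver 2→4 → ∅
[19] deliver 4→3 → ∅
[20] deliver 3→4 → N4(foll b13 [-])
[21] deliver 4→2 → ∅
[22] deliver 2→3 → ∅

13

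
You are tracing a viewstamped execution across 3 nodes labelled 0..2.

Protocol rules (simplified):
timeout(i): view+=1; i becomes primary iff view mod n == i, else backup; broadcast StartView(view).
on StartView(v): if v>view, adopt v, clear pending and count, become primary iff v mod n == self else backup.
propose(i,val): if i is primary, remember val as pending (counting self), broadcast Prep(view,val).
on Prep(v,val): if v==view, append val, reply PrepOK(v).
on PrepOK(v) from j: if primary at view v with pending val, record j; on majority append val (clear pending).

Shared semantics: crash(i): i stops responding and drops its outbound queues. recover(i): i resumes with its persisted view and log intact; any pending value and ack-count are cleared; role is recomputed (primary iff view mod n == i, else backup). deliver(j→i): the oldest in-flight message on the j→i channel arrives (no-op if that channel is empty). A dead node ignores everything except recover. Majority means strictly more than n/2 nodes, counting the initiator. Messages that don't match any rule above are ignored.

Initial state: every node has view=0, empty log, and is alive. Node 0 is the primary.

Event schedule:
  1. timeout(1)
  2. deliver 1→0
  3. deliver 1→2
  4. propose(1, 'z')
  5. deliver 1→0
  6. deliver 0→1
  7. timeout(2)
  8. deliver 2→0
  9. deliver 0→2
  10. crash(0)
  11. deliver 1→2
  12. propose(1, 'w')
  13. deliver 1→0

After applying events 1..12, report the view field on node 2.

step 1 timeout(1): 1={prim,v=1,log=-}
step 2 deliver 1→0: 0={back,v=1,log=-}
step 3 deliver 1→2: 2={back,v=1,log=-}
step 4 propose(1,'z'): —
step 5 deliver 1→0: 0={back,v=1,log=z}
step 6 deliver 0→1: 1={prim,v=1,log=z}
step 7 timeout(2): 2={prim,v=2,log=-}
step 8 deliver 2→0: 0={back,v=2,log=z}
step 9 deliver 0→2: —
step 10 crash(0): 0={✗back,v=2,log=z}
step 11 deliver 1→2: —
step 12 propose(1,'w'): —

2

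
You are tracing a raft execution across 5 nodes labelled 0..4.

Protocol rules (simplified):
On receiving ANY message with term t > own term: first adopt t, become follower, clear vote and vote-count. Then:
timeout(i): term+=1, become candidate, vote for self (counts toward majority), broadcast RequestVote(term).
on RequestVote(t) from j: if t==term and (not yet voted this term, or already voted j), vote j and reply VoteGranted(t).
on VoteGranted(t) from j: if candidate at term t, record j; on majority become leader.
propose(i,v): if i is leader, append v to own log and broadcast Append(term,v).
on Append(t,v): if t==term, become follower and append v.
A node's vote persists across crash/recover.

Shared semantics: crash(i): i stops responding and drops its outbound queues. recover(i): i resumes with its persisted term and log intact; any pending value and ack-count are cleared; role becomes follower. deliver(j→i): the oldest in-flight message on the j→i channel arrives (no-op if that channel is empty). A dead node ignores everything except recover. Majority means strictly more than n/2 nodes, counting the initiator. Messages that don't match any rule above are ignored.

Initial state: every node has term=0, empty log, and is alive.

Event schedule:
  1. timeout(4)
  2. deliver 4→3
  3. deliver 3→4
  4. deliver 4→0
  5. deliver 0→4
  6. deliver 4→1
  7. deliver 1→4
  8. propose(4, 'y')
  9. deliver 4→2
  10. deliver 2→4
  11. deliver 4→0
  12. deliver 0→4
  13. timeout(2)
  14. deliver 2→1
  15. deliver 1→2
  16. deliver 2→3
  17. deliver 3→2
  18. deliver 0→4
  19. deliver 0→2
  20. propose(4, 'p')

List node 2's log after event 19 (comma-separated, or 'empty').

empty

1. timeout(4):  <4:cand t1 ->
2. deliver 4→3:  <3:foll t1 ->
3. deliver 3→4:  nop
4. deliver 4→0:  <0:foll t1 ->
5. deliver 0→4:  <4:lead t1 ->
6. deliver 4→1:  <1:foll t1 ->
7. deliver 1→4:  nop
8. propose(4,'y'):  <4:lead t1 y>
9. deliver 4→2:  <2:foll t1 ->
10. deliver 2→4:  nop
11. deliver 4→0:  <0:foll t1 y>
12. deliver 0→4:  nop
13. timeout(2):  <2:cand t2 ->
14. deliver 2→1:  <1:foll t2 ->
15. deliver 1→2:  nop
16. deliver 2→3:  <3:foll t2 ->
17. deliver 3→2:  <2:lead t2 ->
18. deliver 0→4:  nop
19. deliver 0→2:  nop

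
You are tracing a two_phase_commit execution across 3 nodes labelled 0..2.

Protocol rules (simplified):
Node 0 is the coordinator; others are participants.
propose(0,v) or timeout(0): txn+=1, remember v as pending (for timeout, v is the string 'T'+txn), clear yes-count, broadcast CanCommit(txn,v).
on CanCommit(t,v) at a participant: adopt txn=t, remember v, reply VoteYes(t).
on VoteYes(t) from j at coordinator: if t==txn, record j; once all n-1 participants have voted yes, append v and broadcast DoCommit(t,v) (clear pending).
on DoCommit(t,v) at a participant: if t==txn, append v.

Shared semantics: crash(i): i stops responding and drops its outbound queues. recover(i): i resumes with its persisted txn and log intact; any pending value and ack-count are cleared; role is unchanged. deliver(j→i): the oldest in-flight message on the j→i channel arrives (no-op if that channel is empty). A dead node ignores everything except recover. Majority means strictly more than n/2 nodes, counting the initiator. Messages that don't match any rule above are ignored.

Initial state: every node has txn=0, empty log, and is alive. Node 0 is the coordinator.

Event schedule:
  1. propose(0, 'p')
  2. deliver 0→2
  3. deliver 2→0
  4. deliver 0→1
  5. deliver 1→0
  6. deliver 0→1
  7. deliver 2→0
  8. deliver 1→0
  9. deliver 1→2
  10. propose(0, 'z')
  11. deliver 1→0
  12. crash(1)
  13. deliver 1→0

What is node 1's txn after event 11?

1

1. propose(0,'p'):  <0:coor t1 ->
2. deliver 0→2:  <2:part t1 ->
3. deliver 2→0:  nop
4. deliver 0→1:  <1:part t1 ->
5. deliver 1→0:  <0:coor t1 p>
6. deliver 0→1:  <1:part t1 p>
7. deliver 2→0:  nop
8. deliver 1→0:  nop
9. deliver 1→2:  nop
10. propose(0,'z'):  <0:coor t2 p>
11. deliver 1→0:  nop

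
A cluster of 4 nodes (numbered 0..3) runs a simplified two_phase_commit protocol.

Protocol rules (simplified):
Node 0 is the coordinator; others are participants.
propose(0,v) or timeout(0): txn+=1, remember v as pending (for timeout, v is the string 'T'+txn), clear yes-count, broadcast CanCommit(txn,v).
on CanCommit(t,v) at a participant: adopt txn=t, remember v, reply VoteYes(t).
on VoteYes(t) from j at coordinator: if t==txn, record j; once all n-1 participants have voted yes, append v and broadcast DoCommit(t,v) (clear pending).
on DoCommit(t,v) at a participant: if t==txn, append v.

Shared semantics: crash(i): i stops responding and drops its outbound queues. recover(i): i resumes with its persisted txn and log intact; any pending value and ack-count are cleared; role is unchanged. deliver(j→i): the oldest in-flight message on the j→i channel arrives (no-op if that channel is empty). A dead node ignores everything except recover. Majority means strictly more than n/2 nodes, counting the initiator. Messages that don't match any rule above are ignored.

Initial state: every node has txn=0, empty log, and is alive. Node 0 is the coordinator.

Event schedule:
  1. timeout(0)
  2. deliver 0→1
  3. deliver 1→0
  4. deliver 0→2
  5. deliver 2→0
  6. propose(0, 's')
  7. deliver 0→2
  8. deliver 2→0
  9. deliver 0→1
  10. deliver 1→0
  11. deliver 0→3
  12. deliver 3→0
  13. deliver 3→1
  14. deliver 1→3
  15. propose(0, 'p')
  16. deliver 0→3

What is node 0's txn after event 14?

2

e1 timeout(0): 0[coor,t=1,-]
e2 deliver 0→1: 1[part,t=1,-]
e3 deliver 1→0: ·
e4 deliver 0→2: 2[part,t=1,-]
e5 deliver 2→0: ·
e6 propose(0,'s'): 0[coor,t=2,-]
e7 deliver 0→2: 2[part,t=2,-]
e8 deliver 2→0: ·
e9 deliver 0→1: 1[part,t=2,-]
e10 deliver 1→0: ·
e11 deliver 0→3: 3[part,t=1,-]
e12 deliver 3→0: ·
e13 deliver 3→1: ·
e14 deliver 1→3: ·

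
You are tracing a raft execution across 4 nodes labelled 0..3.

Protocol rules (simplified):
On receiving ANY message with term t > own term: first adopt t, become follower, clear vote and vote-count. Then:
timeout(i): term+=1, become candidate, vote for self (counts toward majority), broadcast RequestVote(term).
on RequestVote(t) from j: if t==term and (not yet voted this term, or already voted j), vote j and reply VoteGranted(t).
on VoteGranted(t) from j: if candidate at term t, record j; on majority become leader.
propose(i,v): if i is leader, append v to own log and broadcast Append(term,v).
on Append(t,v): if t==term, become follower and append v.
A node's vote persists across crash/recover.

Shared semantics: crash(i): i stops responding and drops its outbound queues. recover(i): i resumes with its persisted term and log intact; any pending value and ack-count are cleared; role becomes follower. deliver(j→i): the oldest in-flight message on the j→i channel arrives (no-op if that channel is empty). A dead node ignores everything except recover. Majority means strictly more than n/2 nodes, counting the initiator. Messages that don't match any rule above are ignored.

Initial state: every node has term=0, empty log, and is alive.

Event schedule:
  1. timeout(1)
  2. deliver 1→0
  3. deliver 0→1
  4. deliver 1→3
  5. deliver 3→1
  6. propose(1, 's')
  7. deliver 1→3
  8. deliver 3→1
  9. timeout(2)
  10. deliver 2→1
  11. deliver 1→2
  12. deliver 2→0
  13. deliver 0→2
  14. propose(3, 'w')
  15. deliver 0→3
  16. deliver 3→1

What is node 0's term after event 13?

1

e1 timeout(1): 1[cand,t=1,-]
e2 deliver 1→0: 0[foll,t=1,-]
e3 deliver 0→1: ·
e4 deliver 1→3: 3[foll,t=1,-]
e5 deliver 3→1: 1[lead,t=1,-]
e6 propose(1,'s'): 1[lead,t=1,s]
e7 deliver 1→3: 3[foll,t=1,s]
e8 deliver 3→1: ·
e9 timeout(2): 2[cand,t=1,-]
e10 deliver 2→1: ·
e11 deliver 1→2: ·
e12 deliver 2→0: ·
e13 deliver 0→2: ·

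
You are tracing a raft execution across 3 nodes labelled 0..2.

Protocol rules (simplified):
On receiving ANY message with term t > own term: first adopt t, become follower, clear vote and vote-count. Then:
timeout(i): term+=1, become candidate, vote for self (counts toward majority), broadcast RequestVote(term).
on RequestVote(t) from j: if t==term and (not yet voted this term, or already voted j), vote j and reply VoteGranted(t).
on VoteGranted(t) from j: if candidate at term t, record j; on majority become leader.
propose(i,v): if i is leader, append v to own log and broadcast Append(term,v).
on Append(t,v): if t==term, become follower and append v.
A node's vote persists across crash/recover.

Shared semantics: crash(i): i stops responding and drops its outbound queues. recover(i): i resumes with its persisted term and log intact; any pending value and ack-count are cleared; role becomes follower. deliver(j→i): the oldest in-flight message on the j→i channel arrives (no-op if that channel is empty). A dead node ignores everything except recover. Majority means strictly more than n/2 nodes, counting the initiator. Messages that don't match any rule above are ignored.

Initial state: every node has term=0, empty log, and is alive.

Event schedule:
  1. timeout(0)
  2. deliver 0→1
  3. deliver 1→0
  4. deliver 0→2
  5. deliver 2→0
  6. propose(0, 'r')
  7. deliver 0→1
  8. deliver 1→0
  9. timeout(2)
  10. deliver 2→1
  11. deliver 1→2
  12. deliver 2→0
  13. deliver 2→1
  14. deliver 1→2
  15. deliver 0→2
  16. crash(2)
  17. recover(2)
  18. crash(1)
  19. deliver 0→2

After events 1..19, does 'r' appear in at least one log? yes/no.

yes

[1] timeout(0) → N0(cand t1 [-])
[2] deliver 0→1 → N1(foll t1 [-])
[3] deliver 1→0 → N0(lead t1 [-])
[4] deliver 0→2 → N2(foll t1 [-])
[5] deliver 2→0 → ∅
[6] propose(0,'r') → N0(lead t1 [r])
[7] deliver 0→1 → N1(foll t1 [r])
[8] deliver 1→0 → ∅
[9] timeout(2) → N2(cand t2 [-])
[10] deliver 2→1 → N1(foll t2 [r])
[11] deliver 1→2 → N2(lead t2 [-])
[12] deliver 2→0 → N0(foll t2 [r])
[13] deliver 2→1 → ∅
[14] deliver 1→2 → ∅
[15] deliver 0→2 → ∅
[16] crash(2) → N2(✗lead t2 [-])
[17] recover(2) → N2(foll t2 [-])
[18] crash(1) → N1(✗foll t2 [r])
[19] deliver 0→2 → ∅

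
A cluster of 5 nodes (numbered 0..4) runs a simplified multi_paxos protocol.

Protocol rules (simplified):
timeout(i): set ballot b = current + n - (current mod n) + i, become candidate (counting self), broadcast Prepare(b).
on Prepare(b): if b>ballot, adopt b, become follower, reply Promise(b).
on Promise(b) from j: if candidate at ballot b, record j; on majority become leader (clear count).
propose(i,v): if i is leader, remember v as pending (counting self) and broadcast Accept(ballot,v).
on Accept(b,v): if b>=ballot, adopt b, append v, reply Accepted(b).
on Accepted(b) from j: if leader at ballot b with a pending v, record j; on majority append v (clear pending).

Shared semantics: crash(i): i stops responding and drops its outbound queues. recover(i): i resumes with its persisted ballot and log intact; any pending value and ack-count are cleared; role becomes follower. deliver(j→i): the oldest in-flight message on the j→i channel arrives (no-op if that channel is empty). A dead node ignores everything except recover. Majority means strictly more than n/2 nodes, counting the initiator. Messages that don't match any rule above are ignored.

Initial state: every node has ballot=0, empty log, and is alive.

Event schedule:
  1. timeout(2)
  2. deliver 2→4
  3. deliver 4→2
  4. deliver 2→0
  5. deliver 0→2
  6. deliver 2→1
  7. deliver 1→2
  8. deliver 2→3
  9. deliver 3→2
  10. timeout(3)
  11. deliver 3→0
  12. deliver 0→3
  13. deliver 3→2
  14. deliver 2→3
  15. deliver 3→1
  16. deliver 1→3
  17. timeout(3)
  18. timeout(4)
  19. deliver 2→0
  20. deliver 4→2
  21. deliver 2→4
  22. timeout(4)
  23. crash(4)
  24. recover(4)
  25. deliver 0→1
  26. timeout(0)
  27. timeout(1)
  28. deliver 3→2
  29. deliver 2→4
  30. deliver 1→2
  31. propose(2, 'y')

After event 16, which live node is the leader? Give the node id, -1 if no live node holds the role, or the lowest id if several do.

3

e1 timeout(2): 2[cand,b=7,-]
e2 deliver 2→4: 4[foll,b=7,-]
e3 deliver 4→2: ·
e4 deliver 2→0: 0[foll,b=7,-]
e5 deliver 0→2: 2[lead,b=7,-]
e6 deliver 2→1: 1[foll,b=7,-]
e7 deliver 1→2: ·
e8 deliver 2→3: 3[foll,b=7,-]
e9 deliver 3→2: ·
e10 timeout(3): 3[cand,b=13,-]
e11 deliver 3→0: 0[foll,b=13,-]
e12 deliver 0→3: ·
e13 deliver 3→2: 2[foll,b=13,-]
e14 deliver 2→3: 3[lead,b=13,-]
e15 deliver 3→1: 1[foll,b=13,-]
e16 deliver 1→3: ·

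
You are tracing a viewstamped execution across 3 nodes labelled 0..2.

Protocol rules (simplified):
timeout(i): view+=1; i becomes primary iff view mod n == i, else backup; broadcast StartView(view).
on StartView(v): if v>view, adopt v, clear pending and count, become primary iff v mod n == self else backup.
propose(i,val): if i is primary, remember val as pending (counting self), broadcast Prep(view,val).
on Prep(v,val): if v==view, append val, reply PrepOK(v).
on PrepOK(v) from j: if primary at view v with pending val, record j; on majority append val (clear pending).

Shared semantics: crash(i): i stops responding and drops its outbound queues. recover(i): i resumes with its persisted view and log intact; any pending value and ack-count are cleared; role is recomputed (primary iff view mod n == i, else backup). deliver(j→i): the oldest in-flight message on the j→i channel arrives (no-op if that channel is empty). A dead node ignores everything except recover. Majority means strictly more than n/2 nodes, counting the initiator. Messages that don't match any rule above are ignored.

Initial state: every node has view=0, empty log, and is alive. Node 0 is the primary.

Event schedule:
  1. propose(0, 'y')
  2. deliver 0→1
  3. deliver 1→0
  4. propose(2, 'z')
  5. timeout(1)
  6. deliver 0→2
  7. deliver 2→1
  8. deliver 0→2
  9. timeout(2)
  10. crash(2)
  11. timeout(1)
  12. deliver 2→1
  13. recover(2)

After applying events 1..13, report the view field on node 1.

2

1. propose(0,'y'):  nop
2. deliver 0→1:  <1:back v0 y>
3. deliver 1→0:  <0:prim v0 y>
4. propose(2,'z'):  nop
5. timeout(1):  <1:prim v1 y>
6. deliver 0→2:  <2:back v0 y>
7. deliver 2→1:  nop
8. deliver 0→2:  nop
9. timeout(2):  <2:back v1 y>
10. crash(2):  <2:✗back v1 y>
11. timeout(1):  <1:back v2 y>
12. deliver 2→1:  nop
13. recover(2):  <2:back v1 y>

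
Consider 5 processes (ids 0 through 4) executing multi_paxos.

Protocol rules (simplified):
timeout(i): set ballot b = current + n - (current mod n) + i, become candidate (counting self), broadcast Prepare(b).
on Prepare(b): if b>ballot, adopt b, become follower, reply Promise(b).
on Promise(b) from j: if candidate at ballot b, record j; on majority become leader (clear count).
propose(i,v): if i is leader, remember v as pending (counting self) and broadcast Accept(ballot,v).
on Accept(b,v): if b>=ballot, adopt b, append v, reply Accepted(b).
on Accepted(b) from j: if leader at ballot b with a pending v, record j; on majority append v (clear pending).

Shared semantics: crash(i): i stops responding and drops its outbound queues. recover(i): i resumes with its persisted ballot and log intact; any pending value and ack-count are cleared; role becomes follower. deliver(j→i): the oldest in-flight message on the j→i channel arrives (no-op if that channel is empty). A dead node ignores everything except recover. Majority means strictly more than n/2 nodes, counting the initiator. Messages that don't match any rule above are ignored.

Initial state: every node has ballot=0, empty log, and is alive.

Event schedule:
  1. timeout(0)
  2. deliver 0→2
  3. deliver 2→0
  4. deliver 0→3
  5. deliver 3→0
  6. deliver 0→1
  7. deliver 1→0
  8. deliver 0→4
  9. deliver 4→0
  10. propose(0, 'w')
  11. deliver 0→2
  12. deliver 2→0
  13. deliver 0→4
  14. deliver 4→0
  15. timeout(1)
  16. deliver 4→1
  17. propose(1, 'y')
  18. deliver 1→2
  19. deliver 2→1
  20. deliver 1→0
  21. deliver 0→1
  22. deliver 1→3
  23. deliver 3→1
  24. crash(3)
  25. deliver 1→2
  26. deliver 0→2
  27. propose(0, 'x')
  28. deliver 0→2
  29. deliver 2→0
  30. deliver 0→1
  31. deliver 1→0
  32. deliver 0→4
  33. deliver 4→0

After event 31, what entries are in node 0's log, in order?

w

[1] timeout(0) → N0(cand b5 [-])
[2] deliver 0→2 → N2(foll b5 [-])
[3] deliver 2→0 → ∅
[4] deliver 0→3 → N3(foll b5 [-])
[5] deliver 3→0 → N0(lead b5 [-])
[6] deliver 0→1 → N1(foll b5 [-])
[7] deliver 1→0 → ∅
[8] deliver 0→4 → N4(foll b5 [-])
[9] deliver 4→0 → ∅
[10] propose(0,'w') → ∅
[11] deliver 0→2 → N2(foll b5 [w])
[12] deliver 2→0 → ∅
[13] deliver 0→4 → N4(foll b5 [w])
[14] deliver 4→0 → N0(lead b5 [w])
[15] timeout(1) → N1(cand b11 [-])
[16] deliver 4→1 → ∅
[17] propose(1,'y') → ∅
[18] deliver 1→2 → N2(foll b11 [w])
[19] deliver 2→1 → ∅
[20] deliver 1→0 → N0(foll b11 [w])
[21] deliver 0→1 → ∅
[22] deliver 1→3 → N3(foll b11 [-])
[23] deliver 3→1 → N1(lead b11 [-])
[24] crash(3) → N3(✗foll b11 [-])
[25] deliver 1→2 → ∅
[26] deliver 0→2 → ∅
[27] propose(0,'x') → ∅
[28] deliver 0→2 → ∅
[29] deliver 2→0 → ∅
[30] deliver 0→1 → ∅
[31] deliver 1→0 → ∅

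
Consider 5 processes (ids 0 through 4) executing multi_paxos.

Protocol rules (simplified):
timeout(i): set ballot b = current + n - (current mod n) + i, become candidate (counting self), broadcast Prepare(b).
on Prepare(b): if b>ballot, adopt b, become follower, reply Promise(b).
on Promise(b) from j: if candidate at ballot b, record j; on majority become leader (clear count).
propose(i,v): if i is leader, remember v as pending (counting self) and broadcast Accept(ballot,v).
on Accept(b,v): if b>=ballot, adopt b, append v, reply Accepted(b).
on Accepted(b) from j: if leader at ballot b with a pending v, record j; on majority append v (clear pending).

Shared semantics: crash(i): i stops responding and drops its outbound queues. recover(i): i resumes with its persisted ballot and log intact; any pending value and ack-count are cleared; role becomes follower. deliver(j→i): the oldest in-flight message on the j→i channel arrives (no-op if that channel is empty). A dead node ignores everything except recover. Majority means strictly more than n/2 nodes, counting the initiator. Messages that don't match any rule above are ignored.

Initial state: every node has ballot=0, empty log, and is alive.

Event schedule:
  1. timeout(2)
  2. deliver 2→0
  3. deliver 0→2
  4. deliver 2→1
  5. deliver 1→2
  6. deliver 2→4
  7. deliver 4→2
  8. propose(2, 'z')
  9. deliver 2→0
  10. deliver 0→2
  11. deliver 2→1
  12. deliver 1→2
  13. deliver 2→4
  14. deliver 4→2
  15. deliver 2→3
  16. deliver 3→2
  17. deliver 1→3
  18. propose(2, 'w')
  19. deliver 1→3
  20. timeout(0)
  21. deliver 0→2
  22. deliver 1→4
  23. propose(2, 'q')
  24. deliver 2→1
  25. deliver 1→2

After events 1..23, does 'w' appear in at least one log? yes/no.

step 1 timeout(2): 2={cand,b=7,log=-}
step 2 deliver 2→0: 0={foll,b=7,log=-}
step 3 deliver 0→2: —
step 4 deliver 2→1: 1={foll,b=7,log=-}
step 5 deliver 1→2: 2={lead,b=7,log=-}
step 6 deliver 2→4: 4={foll,b=7,log=-}
step 7 deliver 4→2: —
step 8 propose(2,'z'): —
step 9 deliver 2→0: 0={foll,b=7,log=z}
step 10 deliver 0→2: —
step 11 deliver 2→1: 1={foll,b=7,log=z}
step 12 deliver 1→2: 2={lead,b=7,log=z}
step 13 deliver 2→4: 4={foll,b=7,log=z}
step 14 deliver 4→2: —
step 15 deliver 2→3: 3={foll,b=7,log=-}
step 16 deliver 3→2: —
step 17 deliver 1→3: —
step 18 propose(2,'w'): —
step 19 deliver 1→3: —
step 20 timeout(0): 0={cand,b=10,log=z}
step 21 deliver 0→2: 2={foll,b=10,log=z}
step 22 deliver 1→4: —
step 23 propose(2,'q'): —

no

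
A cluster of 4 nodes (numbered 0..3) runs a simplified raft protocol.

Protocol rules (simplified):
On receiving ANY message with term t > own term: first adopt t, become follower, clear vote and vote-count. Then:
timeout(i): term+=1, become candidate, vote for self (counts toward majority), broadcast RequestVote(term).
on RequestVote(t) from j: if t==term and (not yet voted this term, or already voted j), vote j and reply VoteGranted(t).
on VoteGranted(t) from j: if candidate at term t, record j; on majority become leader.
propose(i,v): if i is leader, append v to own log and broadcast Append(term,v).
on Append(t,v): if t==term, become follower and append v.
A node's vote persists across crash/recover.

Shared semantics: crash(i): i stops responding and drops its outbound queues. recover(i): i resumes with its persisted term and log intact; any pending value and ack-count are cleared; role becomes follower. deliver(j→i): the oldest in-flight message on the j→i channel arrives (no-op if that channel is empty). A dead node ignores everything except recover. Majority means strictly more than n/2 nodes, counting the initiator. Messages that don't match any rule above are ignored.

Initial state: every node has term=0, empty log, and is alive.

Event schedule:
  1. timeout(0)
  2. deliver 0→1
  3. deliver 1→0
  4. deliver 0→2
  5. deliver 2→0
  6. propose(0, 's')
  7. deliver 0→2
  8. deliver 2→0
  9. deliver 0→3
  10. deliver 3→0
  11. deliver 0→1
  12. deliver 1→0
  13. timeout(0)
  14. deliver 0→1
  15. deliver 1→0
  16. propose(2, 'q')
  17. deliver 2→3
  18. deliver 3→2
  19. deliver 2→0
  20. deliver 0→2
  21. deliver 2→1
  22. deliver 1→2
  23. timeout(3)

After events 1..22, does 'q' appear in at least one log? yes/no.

no

after 1 — timeout(0): n0:cand/t1/[-]
after 2 — deliver 0→1: n1:foll/t1/[-]
after 3 — deliver 1→0: ·
after 4 — deliver 0→2: n2:foll/t1/[-]
after 5 — deliver 2→0: n0:lead/t1/[-]
after 6 — propose(0,'s'): n0:lead/t1/[s]
after 7 — deliver 0→2: n2:foll/t1/[s]
after 8 — deliver 2→0: ·
after 9 — deliver 0→3: n3:foll/t1/[-]
after 10 — deliver 3→0: ·
after 11 — deliver 0→1: n1:foll/t1/[s]
after 12 — deliver 1→0: ·
after 13 — timeout(0): n0:cand/t2/[s]
after 14 — deliver 0→1: n1:foll/t2/[s]
after 15 — deliver 1→0: ·
after 16 — propose(2,'q'): ·
after 17 — deliver 2→3: ·
after 18 — deliver 3→2: ·
after 19 — deliver 2→0: ·
after 20 — deliver 0→2: n2:foll/t2/[s]
after 21 — deliver 2→1: ·
after 22 — deliver 1→2: ·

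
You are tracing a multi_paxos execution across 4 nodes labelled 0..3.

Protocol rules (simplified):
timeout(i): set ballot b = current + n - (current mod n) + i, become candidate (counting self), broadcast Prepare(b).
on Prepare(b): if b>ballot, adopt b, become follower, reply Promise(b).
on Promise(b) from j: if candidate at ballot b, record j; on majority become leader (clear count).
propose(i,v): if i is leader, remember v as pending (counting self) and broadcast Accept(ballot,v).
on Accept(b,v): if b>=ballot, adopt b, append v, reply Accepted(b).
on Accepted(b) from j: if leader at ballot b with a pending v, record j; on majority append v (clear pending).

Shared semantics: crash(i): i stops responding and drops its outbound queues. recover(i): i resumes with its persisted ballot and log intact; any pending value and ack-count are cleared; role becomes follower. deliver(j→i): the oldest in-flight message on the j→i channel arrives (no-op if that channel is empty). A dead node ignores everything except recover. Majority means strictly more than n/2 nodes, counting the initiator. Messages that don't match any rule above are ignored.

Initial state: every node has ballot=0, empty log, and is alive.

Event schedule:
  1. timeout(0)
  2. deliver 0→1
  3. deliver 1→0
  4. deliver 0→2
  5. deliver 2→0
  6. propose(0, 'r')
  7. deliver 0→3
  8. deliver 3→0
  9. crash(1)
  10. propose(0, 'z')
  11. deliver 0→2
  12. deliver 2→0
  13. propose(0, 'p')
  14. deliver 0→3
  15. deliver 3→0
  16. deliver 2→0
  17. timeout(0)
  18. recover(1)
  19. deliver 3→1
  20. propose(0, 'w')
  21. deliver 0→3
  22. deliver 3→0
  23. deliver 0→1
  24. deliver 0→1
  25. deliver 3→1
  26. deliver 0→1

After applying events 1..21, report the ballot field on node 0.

[1] timeout(0) → N0(cand b4 [-])
[2] deliver 0→1 → N1(foll b4 [-])
[3] deliver 1→0 → ∅
[4] deliver 0→2 → N2(foll b4 [-])
[5] deliver 2→0 → N0(lead b4 [-])
[6] propose(0,'r') → ∅
[7] deliver 0→3 → N3(foll b4 [-])
[8] deliver 3→0 → ∅
[9] crash(1) → N1(✗foll b4 [-])
[10] propose(0,'z') → ∅
[11] deliver 0→2 → N2(foll b4 [r])
[12] deliver 2→0 → ∅
[13] propose(0,'p') → ∅
[14] deliver 0→3 → N3(foll b4 [r])
[15] deliver 3→0 → ∅
[16] deliver 2→0 → ∅
[17] timeout(0) → N0(cand b8 [-])
[18] recover(1) → N1(foll b4 [-])
[19] deliver 3→1 → ∅
[20] propose(0,'w') → ∅
[21] deliver 0→3 → N3(foll b4 [r,z])

8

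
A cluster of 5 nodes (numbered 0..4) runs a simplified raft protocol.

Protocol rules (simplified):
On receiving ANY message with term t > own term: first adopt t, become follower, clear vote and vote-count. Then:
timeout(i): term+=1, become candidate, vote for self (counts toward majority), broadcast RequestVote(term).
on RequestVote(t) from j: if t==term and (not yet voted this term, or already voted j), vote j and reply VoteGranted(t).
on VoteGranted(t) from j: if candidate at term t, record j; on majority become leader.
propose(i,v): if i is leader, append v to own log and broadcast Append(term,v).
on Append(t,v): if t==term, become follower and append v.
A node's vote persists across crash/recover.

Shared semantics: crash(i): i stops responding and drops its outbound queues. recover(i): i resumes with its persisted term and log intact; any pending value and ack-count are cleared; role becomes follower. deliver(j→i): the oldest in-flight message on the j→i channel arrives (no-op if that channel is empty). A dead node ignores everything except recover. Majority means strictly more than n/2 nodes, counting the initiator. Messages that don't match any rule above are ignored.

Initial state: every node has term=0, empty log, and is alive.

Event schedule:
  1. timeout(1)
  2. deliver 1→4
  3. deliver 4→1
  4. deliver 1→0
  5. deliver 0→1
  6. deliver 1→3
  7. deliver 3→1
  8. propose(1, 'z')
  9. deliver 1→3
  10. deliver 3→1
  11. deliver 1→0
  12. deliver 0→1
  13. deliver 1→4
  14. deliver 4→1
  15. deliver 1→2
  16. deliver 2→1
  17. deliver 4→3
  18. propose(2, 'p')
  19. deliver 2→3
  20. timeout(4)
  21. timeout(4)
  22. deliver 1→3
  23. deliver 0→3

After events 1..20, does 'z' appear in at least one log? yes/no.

after 1 — timeout(1): n1:cand/t1/[-]
after 2 — deliver 1→4: n4:foll/t1/[-]
after 3 — deliver 4→1: ·
after 4 — deliver 1→0: n0:foll/t1/[-]
after 5 — deliver 0→1: n1:lead/t1/[-]
after 6 — deliver 1→3: n3:foll/t1/[-]
after 7 — deliver 3→1: ·
after 8 — propose(1,'z'): n1:lead/t1/[z]
after 9 — deliver 1→3: n3:foll/t1/[z]
after 10 — deliver 3→1: ·
after 11 — deliver 1→0: n0:foll/t1/[z]
after 12 — deliver 0→1: ·
after 13 — deliver 1→4: n4:foll/t1/[z]
after 14 — deliver 4→1: ·
after 15 — deliver 1→2: n2:foll/t1/[-]
after 16 — deliver 2→1: ·
after 17 — deliver 4→3: ·
after 18 — propose(2,'p'): ·
after 19 — deliver 2→3: ·
after 20 — timeout(4): n4:cand/t2/[z]

yes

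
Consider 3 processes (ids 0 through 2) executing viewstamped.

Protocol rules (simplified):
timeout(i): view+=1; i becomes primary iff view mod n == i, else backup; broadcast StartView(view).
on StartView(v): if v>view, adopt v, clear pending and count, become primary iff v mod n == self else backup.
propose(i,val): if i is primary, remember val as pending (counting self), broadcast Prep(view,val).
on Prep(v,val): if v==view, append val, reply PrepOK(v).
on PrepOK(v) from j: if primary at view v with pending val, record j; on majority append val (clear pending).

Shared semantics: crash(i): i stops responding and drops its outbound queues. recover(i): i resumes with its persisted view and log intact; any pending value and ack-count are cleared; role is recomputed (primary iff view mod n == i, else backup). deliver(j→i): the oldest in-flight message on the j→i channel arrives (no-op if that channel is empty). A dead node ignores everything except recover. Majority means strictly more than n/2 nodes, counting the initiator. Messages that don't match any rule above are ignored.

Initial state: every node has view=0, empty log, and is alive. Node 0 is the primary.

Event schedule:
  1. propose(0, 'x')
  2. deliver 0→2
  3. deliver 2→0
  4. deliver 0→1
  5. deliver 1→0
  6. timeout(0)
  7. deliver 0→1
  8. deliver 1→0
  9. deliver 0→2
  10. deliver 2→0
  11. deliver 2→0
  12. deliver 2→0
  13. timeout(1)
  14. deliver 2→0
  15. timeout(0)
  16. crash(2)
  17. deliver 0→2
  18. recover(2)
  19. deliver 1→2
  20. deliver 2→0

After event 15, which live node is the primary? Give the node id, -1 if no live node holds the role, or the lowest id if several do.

-1

after 1 — propose(0,'x'): ·
after 2 — deliver 0→2: n2:back/v0/[x]
after 3 — deliver 2→0: n0:prim/v0/[x]
after 4 — deliver 0→1: n1:back/v0/[x]
after 5 — deliver 1→0: ·
after 6 — timeout(0): n0:back/v1/[x]
after 7 — deliver 0→1: n1:prim/v1/[x]
after 8 — deliver 1→0: ·
after 9 — deliver 0→2: n2:back/v1/[x]
after 10 — deliver 2→0: ·
after 11 — deliver 2→0: ·
after 12 — deliver 2→0: ·
after 13 — timeout(1): n1:back/v2/[x]
after 14 — deliver 2→0: ·
after 15 — timeout(0): n0:back/v2/[x]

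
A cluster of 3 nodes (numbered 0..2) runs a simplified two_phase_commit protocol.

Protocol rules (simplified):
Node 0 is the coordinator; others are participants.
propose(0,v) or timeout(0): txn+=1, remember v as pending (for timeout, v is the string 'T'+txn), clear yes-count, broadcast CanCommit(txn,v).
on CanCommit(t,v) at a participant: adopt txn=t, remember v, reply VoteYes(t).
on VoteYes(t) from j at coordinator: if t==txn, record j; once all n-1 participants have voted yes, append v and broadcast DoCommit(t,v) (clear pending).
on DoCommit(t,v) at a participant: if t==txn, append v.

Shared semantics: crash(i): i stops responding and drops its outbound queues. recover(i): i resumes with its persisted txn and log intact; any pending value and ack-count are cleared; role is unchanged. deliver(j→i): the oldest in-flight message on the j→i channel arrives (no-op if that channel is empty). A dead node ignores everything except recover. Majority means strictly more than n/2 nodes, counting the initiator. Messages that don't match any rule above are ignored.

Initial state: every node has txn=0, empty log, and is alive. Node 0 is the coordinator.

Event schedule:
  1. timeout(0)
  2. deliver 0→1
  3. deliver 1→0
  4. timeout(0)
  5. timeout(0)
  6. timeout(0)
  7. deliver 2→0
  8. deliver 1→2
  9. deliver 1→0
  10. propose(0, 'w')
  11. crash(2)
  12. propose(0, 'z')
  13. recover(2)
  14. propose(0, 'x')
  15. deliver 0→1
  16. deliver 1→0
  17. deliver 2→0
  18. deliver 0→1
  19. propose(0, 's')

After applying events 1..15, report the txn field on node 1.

step 1 timeout(0): 0={coor,t=1,log=-}
step 2 deliver 0→1: 1={part,t=1,log=-}
step 3 deliver 1→0: —
step 4 timeout(0): 0={coor,t=2,log=-}
step 5 timeout(0): 0={coor,t=3,log=-}
step 6 timeout(0): 0={coor,t=4,log=-}
step 7 deliver 2→0: —
step 8 deliver 1→2: —
step 9 deliver 1→0: —
step 10 propose(0,'w'): 0={coor,t=5,log=-}
step 11 crash(2): 2={✗part,t=0,log=-}
step 12 propose(0,'z'): 0={coor,t=6,log=-}
step 13 recover(2): 2={part,t=0,log=-}
step 14 propose(0,'x'): 0={coor,t=7,log=-}
step 15 deliver 0→1: 1={part,t=2,log=-}

2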